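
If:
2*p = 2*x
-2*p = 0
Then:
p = 0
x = 0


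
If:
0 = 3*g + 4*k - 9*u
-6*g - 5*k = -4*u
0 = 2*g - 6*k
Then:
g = 0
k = 0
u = 0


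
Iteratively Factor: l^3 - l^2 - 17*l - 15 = (l + 1)*(l^2 - 2*l - 15) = (l + 1)*(l + 3)*(l - 5)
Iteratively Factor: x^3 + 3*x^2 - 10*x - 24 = (x - 3)*(x^2 + 6*x + 8) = (x - 3)*(x + 4)*(x + 2)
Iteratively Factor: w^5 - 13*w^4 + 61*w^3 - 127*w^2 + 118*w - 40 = (w - 5)*(w^4 - 8*w^3 + 21*w^2 - 22*w + 8) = (w - 5)*(w - 2)*(w^3 - 6*w^2 + 9*w - 4) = (w - 5)*(w - 2)*(w - 1)*(w^2 - 5*w + 4) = (w - 5)*(w - 2)*(w - 1)^2*(w - 4)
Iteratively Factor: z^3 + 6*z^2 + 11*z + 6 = (z + 1)*(z^2 + 5*z + 6) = (z + 1)*(z + 2)*(z + 3)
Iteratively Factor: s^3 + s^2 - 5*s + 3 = (s - 1)*(s^2 + 2*s - 3) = (s - 1)^2*(s + 3)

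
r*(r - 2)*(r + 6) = r^3 + 4*r^2 - 12*r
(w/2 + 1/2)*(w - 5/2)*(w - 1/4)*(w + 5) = w^4/2 + 13*w^3/8 - 87*w^2/16 - 5*w + 25/16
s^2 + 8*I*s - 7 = (s + I)*(s + 7*I)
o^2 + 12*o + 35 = (o + 5)*(o + 7)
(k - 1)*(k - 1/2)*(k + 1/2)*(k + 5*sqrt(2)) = k^4 - k^3 + 5*sqrt(2)*k^3 - 5*sqrt(2)*k^2 - k^2/4 - 5*sqrt(2)*k/4 + k/4 + 5*sqrt(2)/4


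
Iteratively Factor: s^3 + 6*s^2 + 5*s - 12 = (s - 1)*(s^2 + 7*s + 12) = (s - 1)*(s + 4)*(s + 3)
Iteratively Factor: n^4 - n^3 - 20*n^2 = (n - 5)*(n^3 + 4*n^2) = n*(n - 5)*(n^2 + 4*n) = n^2*(n - 5)*(n + 4)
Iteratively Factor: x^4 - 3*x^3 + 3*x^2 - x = (x - 1)*(x^3 - 2*x^2 + x) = (x - 1)^2*(x^2 - x) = x*(x - 1)^2*(x - 1)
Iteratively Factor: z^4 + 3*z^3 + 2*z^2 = (z + 2)*(z^3 + z^2) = z*(z + 2)*(z^2 + z) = z*(z + 1)*(z + 2)*(z)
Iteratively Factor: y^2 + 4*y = (y)*(y + 4)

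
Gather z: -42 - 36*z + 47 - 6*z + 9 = 14 - 42*z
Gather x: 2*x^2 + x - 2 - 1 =2*x^2 + x - 3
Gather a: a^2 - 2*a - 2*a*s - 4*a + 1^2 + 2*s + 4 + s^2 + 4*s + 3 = a^2 + a*(-2*s - 6) + s^2 + 6*s + 8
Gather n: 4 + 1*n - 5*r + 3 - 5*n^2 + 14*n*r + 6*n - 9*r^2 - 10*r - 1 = -5*n^2 + n*(14*r + 7) - 9*r^2 - 15*r + 6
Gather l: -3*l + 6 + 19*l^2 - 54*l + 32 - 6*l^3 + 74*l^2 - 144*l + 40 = -6*l^3 + 93*l^2 - 201*l + 78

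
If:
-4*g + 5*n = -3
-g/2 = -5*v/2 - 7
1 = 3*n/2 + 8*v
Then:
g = 243/28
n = 222/35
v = -149/140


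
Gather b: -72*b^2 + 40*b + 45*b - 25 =-72*b^2 + 85*b - 25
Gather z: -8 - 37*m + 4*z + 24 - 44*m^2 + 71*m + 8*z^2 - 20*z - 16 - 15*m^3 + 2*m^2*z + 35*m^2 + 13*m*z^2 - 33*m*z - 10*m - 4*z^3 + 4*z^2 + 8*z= -15*m^3 - 9*m^2 + 24*m - 4*z^3 + z^2*(13*m + 12) + z*(2*m^2 - 33*m - 8)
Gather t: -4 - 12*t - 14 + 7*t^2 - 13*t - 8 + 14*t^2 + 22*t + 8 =21*t^2 - 3*t - 18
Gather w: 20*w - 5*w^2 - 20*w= -5*w^2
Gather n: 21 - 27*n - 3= 18 - 27*n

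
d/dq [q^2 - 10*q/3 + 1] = 2*q - 10/3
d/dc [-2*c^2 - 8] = -4*c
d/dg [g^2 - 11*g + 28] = 2*g - 11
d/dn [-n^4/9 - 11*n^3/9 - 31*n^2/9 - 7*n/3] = -4*n^3/9 - 11*n^2/3 - 62*n/9 - 7/3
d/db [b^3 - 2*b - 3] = 3*b^2 - 2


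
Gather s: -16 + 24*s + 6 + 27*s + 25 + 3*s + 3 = 54*s + 18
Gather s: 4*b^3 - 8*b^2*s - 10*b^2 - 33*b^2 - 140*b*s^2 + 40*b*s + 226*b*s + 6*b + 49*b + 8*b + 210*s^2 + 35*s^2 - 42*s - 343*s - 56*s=4*b^3 - 43*b^2 + 63*b + s^2*(245 - 140*b) + s*(-8*b^2 + 266*b - 441)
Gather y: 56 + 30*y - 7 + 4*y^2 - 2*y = 4*y^2 + 28*y + 49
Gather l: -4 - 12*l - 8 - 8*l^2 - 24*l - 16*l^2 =-24*l^2 - 36*l - 12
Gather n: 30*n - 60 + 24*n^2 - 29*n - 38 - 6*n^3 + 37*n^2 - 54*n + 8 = -6*n^3 + 61*n^2 - 53*n - 90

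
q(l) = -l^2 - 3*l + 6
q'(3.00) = -9.00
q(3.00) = -12.00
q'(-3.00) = 3.00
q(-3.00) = 6.00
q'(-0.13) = -2.74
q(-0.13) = 6.37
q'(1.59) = -6.18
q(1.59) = -1.30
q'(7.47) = -17.94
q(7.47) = -72.21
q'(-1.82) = 0.64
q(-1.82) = 8.15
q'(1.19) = -5.38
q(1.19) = 1.01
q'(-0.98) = -1.04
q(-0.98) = 7.98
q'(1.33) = -5.66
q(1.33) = 0.24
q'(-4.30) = 5.60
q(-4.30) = 0.41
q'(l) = -2*l - 3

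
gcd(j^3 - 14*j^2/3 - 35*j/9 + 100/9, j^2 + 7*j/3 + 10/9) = j + 5/3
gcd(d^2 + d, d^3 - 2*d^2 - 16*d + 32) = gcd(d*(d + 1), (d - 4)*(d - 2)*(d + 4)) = 1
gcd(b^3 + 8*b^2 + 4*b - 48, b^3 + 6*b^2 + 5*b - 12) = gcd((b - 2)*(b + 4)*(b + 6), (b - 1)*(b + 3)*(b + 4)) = b + 4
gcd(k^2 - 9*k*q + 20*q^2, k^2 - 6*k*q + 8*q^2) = -k + 4*q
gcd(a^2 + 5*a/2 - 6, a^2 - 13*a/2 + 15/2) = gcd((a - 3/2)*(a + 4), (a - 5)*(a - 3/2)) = a - 3/2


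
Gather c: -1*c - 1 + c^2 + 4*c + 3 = c^2 + 3*c + 2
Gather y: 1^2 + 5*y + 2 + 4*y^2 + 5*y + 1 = 4*y^2 + 10*y + 4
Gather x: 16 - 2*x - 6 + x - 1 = 9 - x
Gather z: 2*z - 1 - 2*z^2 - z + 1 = -2*z^2 + z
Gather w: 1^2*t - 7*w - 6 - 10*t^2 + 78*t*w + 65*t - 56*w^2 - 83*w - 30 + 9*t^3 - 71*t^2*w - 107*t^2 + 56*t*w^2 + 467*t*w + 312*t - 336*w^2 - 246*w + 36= 9*t^3 - 117*t^2 + 378*t + w^2*(56*t - 392) + w*(-71*t^2 + 545*t - 336)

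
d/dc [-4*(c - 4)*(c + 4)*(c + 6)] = -12*c^2 - 48*c + 64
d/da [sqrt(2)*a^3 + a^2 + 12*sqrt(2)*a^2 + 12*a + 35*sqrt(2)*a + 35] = 3*sqrt(2)*a^2 + 2*a + 24*sqrt(2)*a + 12 + 35*sqrt(2)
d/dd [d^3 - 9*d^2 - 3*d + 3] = 3*d^2 - 18*d - 3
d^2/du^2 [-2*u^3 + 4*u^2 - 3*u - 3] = 8 - 12*u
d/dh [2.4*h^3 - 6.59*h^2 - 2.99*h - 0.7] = 7.2*h^2 - 13.18*h - 2.99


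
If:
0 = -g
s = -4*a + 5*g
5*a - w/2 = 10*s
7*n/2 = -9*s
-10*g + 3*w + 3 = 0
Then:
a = -1/90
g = 0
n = -4/35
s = 2/45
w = -1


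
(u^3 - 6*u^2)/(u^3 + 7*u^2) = (u - 6)/(u + 7)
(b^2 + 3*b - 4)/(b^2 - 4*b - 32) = (b - 1)/(b - 8)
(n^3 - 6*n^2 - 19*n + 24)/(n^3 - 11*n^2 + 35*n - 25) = (n^2 - 5*n - 24)/(n^2 - 10*n + 25)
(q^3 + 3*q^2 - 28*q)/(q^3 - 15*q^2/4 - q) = 4*(q + 7)/(4*q + 1)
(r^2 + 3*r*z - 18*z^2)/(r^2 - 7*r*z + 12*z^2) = (-r - 6*z)/(-r + 4*z)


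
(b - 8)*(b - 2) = b^2 - 10*b + 16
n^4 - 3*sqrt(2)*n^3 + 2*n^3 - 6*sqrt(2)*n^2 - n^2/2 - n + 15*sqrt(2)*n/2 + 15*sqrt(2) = (n + 2)*(n - 5*sqrt(2)/2)*(n - 3*sqrt(2)/2)*(n + sqrt(2))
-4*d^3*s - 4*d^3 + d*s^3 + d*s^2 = (-2*d + s)*(2*d + s)*(d*s + d)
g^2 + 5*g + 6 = (g + 2)*(g + 3)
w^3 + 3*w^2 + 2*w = w*(w + 1)*(w + 2)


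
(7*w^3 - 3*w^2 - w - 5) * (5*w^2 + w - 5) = 35*w^5 - 8*w^4 - 43*w^3 - 11*w^2 + 25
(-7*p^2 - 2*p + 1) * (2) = -14*p^2 - 4*p + 2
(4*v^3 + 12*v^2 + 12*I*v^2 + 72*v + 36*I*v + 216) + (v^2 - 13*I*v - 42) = 4*v^3 + 13*v^2 + 12*I*v^2 + 72*v + 23*I*v + 174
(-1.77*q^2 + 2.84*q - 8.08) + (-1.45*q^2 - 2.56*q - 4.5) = -3.22*q^2 + 0.28*q - 12.58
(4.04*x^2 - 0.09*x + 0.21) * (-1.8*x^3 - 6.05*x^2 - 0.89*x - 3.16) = -7.272*x^5 - 24.28*x^4 - 3.4291*x^3 - 13.9568*x^2 + 0.0975*x - 0.6636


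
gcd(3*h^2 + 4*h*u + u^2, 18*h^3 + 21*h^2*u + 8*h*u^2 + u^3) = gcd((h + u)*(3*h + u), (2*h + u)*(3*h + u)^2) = 3*h + u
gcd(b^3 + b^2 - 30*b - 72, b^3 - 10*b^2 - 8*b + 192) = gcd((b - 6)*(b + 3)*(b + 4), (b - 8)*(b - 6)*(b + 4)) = b^2 - 2*b - 24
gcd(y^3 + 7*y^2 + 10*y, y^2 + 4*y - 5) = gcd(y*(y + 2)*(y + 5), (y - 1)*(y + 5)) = y + 5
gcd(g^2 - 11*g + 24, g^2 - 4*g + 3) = g - 3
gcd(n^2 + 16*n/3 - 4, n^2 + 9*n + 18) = n + 6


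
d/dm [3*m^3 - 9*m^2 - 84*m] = 9*m^2 - 18*m - 84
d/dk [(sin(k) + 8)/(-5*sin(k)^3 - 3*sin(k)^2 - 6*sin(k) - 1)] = (10*sin(k)^3 + 123*sin(k)^2 + 48*sin(k) + 47)*cos(k)/(5*sin(k)^3 + 3*sin(k)^2 + 6*sin(k) + 1)^2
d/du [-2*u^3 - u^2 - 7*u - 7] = -6*u^2 - 2*u - 7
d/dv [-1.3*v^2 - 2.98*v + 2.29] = -2.6*v - 2.98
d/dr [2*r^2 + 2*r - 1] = 4*r + 2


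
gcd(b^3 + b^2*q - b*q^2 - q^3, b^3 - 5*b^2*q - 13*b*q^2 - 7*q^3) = b^2 + 2*b*q + q^2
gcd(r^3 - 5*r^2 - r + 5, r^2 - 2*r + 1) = r - 1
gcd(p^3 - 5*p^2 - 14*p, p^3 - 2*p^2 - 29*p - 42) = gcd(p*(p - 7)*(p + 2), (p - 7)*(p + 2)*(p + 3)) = p^2 - 5*p - 14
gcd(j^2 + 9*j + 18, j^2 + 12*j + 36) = j + 6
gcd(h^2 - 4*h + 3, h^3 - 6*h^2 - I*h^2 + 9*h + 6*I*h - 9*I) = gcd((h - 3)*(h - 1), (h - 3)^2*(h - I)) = h - 3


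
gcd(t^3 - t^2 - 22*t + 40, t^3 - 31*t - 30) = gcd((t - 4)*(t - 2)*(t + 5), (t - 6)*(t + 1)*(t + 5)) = t + 5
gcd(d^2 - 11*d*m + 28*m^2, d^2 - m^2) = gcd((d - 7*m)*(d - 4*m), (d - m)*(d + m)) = 1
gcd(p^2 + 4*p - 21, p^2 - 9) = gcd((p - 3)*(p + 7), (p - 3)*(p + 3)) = p - 3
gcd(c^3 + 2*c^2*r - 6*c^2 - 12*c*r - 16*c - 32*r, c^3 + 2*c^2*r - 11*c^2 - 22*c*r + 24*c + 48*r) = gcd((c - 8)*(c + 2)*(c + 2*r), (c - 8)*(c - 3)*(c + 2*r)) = c^2 + 2*c*r - 8*c - 16*r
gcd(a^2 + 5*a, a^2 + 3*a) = a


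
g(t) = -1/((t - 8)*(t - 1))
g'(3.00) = -0.03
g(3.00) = 0.10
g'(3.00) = -0.03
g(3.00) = 0.10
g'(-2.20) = -0.01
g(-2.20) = -0.03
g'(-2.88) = -0.01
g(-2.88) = -0.02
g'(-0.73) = -0.05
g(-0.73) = -0.07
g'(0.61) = -0.94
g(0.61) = -0.35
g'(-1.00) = -0.03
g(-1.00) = -0.06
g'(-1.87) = -0.02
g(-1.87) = -0.04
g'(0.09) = -0.17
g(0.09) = -0.14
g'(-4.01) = -0.00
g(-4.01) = -0.02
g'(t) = 1/((t - 8)*(t - 1)^2) + 1/((t - 8)^2*(t - 1)) = (2*t - 9)/((t - 8)^2*(t - 1)^2)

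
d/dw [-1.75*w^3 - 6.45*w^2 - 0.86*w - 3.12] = -5.25*w^2 - 12.9*w - 0.86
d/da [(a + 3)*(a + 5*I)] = 2*a + 3 + 5*I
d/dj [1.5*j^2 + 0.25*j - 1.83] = 3.0*j + 0.25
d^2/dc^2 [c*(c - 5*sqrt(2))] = 2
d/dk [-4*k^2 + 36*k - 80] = 36 - 8*k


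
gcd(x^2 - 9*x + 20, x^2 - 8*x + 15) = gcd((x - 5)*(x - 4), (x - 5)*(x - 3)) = x - 5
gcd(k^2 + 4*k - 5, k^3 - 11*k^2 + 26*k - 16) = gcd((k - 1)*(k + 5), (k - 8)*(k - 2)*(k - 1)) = k - 1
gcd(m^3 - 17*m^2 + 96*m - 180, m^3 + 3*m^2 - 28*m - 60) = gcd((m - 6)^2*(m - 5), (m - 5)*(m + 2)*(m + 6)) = m - 5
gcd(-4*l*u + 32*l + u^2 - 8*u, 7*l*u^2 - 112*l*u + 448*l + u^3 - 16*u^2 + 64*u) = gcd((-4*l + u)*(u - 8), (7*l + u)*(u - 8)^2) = u - 8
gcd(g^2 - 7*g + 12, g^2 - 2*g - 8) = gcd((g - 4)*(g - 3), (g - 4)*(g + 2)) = g - 4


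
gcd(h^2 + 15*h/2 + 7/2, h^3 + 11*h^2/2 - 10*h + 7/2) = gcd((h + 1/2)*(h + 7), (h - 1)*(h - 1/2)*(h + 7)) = h + 7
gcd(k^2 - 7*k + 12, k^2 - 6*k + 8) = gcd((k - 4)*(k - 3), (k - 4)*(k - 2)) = k - 4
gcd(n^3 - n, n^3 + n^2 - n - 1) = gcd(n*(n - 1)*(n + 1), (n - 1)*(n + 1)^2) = n^2 - 1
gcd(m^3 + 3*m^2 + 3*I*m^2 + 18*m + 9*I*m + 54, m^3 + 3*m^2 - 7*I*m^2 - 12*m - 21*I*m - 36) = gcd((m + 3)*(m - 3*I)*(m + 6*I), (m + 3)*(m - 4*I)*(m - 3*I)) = m^2 + m*(3 - 3*I) - 9*I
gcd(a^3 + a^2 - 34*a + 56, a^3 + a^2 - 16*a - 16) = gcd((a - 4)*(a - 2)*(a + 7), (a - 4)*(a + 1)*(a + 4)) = a - 4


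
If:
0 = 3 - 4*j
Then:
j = 3/4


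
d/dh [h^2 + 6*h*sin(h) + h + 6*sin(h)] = 6*h*cos(h) + 2*h + 6*sqrt(2)*sin(h + pi/4) + 1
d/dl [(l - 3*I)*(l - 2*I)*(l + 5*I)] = 3*l^2 + 19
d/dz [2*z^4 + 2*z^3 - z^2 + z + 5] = 8*z^3 + 6*z^2 - 2*z + 1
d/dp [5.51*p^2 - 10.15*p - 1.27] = 11.02*p - 10.15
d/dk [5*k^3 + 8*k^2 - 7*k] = 15*k^2 + 16*k - 7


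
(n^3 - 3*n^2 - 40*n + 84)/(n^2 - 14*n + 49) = (n^2 + 4*n - 12)/(n - 7)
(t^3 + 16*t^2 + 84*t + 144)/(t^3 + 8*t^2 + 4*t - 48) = (t + 6)/(t - 2)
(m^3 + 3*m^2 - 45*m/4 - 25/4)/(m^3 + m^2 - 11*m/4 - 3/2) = (2*m^2 + 5*m - 25)/(2*m^2 + m - 6)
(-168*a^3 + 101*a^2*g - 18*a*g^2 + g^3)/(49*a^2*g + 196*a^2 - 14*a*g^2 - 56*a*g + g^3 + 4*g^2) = (-24*a^2 + 11*a*g - g^2)/(7*a*g + 28*a - g^2 - 4*g)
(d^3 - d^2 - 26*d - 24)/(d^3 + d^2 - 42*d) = (d^2 + 5*d + 4)/(d*(d + 7))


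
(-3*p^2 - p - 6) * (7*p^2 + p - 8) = -21*p^4 - 10*p^3 - 19*p^2 + 2*p + 48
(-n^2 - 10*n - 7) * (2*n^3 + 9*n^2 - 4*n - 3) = -2*n^5 - 29*n^4 - 100*n^3 - 20*n^2 + 58*n + 21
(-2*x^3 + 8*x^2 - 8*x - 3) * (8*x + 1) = -16*x^4 + 62*x^3 - 56*x^2 - 32*x - 3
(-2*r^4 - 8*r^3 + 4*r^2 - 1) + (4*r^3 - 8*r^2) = -2*r^4 - 4*r^3 - 4*r^2 - 1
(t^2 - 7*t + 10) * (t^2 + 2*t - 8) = t^4 - 5*t^3 - 12*t^2 + 76*t - 80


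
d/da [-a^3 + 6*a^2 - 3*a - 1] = -3*a^2 + 12*a - 3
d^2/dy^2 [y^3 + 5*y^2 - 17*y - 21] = 6*y + 10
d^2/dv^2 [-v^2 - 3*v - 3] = -2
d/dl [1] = 0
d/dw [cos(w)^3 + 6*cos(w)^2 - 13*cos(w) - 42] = (-3*cos(w)^2 - 12*cos(w) + 13)*sin(w)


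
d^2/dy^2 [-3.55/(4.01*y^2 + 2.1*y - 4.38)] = (114.16871*y^2 + 59.7891*y - 3.55*(8.02*y + 2.1)*(16.04*y + 4.2) - 124.70298)/(4.01*y^2 + 2.1*y - 4.38)^3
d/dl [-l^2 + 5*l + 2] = 5 - 2*l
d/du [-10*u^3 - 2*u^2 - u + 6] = -30*u^2 - 4*u - 1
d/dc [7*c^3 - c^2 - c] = 21*c^2 - 2*c - 1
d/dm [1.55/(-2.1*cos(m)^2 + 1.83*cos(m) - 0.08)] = (2.8365 - 6.51*cos(m))*sin(m)/(2.1*cos(m)^2 - 1.83*cos(m) + 0.08)^2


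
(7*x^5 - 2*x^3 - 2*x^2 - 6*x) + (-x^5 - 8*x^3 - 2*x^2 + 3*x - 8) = 6*x^5 - 10*x^3 - 4*x^2 - 3*x - 8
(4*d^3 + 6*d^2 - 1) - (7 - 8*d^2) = 4*d^3 + 14*d^2 - 8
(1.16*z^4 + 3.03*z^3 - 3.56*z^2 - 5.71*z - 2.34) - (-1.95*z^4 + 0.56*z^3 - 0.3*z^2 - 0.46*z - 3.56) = 3.11*z^4 + 2.47*z^3 - 3.26*z^2 - 5.25*z + 1.22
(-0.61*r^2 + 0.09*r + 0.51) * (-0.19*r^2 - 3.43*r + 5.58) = 0.1159*r^4 + 2.0752*r^3 - 3.8094*r^2 - 1.2471*r + 2.8458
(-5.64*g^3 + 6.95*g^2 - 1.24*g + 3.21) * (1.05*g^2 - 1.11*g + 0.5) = -5.922*g^5 + 13.5579*g^4 - 11.8365*g^3 + 8.2219*g^2 - 4.1831*g + 1.605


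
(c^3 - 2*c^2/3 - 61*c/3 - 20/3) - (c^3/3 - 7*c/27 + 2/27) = 2*c^3/3 - 2*c^2/3 - 542*c/27 - 182/27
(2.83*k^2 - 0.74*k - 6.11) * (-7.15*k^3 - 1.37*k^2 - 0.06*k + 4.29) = -20.2345*k^5 + 1.4139*k^4 + 44.5305*k^3 + 20.5558*k^2 - 2.808*k - 26.2119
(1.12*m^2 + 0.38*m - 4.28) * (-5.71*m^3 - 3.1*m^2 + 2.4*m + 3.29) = -6.3952*m^5 - 5.6418*m^4 + 25.9488*m^3 + 17.8648*m^2 - 9.0218*m - 14.0812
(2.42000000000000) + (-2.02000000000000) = 0.400000000000000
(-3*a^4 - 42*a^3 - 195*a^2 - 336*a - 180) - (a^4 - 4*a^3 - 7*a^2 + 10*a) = -4*a^4 - 38*a^3 - 188*a^2 - 346*a - 180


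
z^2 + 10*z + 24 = (z + 4)*(z + 6)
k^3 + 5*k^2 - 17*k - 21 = (k - 3)*(k + 1)*(k + 7)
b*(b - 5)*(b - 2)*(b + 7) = b^4 - 39*b^2 + 70*b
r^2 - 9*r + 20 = (r - 5)*(r - 4)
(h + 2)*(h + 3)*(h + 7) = h^3 + 12*h^2 + 41*h + 42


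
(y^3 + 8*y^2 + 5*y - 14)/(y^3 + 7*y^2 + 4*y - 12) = (y + 7)/(y + 6)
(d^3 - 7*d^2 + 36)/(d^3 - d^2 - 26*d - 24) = (d^2 - d - 6)/(d^2 + 5*d + 4)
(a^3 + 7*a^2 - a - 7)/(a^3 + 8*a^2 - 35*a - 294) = (a^2 - 1)/(a^2 + a - 42)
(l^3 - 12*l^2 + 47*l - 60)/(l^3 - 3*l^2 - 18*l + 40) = (l^2 - 7*l + 12)/(l^2 + 2*l - 8)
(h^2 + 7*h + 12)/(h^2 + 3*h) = (h + 4)/h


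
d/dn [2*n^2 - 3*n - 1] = 4*n - 3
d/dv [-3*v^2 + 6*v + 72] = 6 - 6*v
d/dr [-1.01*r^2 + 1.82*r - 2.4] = 1.82 - 2.02*r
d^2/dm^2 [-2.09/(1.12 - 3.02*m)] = 38.123272/(3.02*m - 1.12)^3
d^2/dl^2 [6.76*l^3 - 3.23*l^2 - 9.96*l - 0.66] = 40.56*l - 6.46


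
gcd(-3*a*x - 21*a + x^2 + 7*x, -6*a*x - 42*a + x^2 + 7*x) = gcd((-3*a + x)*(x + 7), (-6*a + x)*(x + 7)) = x + 7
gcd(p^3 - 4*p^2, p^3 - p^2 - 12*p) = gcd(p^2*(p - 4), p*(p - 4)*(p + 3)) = p^2 - 4*p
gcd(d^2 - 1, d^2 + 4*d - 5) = d - 1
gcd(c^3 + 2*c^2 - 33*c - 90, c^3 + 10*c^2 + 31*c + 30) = c^2 + 8*c + 15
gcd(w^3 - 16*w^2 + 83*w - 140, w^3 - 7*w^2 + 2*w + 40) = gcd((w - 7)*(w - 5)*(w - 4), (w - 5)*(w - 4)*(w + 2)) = w^2 - 9*w + 20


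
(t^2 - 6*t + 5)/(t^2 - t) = (t - 5)/t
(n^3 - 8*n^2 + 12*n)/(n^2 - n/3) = 3*(n^2 - 8*n + 12)/(3*n - 1)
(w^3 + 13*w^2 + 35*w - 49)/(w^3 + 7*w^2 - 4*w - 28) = (w^2 + 6*w - 7)/(w^2 - 4)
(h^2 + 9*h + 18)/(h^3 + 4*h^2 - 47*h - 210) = (h + 3)/(h^2 - 2*h - 35)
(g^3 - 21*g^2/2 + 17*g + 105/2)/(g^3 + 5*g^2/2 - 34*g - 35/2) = (2*g^2 - 11*g - 21)/(2*g^2 + 15*g + 7)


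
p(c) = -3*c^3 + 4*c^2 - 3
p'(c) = -9*c^2 + 8*c = c*(8 - 9*c)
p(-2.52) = 70.41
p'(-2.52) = -77.31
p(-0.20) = -2.82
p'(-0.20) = -1.96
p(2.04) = -11.82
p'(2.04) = -21.13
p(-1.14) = 6.64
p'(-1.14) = -20.82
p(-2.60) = 76.77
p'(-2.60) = -81.64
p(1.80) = -7.54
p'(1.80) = -14.76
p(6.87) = -786.94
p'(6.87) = -369.81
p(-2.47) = 66.61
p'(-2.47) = -74.67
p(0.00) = -3.00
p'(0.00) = 0.00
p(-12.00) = 5757.00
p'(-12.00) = -1392.00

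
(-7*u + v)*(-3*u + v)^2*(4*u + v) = -252*u^4 + 141*u^3*v - u^2*v^2 - 9*u*v^3 + v^4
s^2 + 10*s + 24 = (s + 4)*(s + 6)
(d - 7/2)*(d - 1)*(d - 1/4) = d^3 - 19*d^2/4 + 37*d/8 - 7/8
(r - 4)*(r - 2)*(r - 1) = r^3 - 7*r^2 + 14*r - 8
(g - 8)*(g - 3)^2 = g^3 - 14*g^2 + 57*g - 72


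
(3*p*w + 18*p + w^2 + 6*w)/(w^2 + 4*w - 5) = (3*p*w + 18*p + w^2 + 6*w)/(w^2 + 4*w - 5)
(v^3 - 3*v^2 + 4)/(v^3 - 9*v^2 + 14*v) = (v^2 - v - 2)/(v*(v - 7))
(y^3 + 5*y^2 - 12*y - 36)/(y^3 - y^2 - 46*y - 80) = (y^2 + 3*y - 18)/(y^2 - 3*y - 40)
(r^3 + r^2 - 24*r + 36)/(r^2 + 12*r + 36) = (r^2 - 5*r + 6)/(r + 6)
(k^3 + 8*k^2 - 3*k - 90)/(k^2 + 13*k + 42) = (k^2 + 2*k - 15)/(k + 7)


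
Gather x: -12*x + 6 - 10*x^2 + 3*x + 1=-10*x^2 - 9*x + 7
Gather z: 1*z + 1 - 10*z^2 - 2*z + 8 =-10*z^2 - z + 9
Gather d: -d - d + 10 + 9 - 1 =18 - 2*d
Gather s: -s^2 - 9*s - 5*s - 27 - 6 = -s^2 - 14*s - 33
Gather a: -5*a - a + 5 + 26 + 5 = 36 - 6*a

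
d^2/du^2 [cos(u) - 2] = -cos(u)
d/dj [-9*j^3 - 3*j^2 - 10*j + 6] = -27*j^2 - 6*j - 10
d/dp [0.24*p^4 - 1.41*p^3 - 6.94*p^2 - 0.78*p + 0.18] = 0.96*p^3 - 4.23*p^2 - 13.88*p - 0.78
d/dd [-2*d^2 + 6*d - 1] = 6 - 4*d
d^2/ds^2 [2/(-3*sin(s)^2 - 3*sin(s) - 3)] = 2*(4*sin(s)^3 + 3*sin(s)^2 - 9*sin(s) - 7)*sin(s)/(3*(sin(s)^2 + sin(s) + 1)^3)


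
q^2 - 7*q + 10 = (q - 5)*(q - 2)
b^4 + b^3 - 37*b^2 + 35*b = b*(b - 5)*(b - 1)*(b + 7)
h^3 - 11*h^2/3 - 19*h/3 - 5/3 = (h - 5)*(h + 1/3)*(h + 1)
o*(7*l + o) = 7*l*o + o^2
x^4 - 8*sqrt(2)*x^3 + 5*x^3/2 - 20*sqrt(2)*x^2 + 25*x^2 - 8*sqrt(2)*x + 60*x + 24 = (x + 1/2)*(x + 2)*(x - 6*sqrt(2))*(x - 2*sqrt(2))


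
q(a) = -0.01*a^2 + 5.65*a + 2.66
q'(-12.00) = 5.89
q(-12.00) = -66.58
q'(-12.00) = 5.89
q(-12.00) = -66.58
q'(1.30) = 5.62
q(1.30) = 9.99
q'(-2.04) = 5.69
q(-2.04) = -8.91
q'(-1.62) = 5.68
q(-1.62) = -6.52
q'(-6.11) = 5.77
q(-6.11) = -32.23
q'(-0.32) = 5.66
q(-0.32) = 0.85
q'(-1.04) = 5.67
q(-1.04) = -3.23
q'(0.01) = 5.65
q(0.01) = 2.72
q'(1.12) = 5.63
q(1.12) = 8.98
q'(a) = 5.65 - 0.02*a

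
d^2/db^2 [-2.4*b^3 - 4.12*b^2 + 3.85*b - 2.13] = -14.4*b - 8.24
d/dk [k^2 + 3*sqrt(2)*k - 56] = 2*k + 3*sqrt(2)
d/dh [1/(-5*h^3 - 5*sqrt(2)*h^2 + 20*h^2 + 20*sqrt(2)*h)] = (3*h^2 - 8*h + 2*sqrt(2)*h - 4*sqrt(2))/(5*h^2*(h^2 - 4*h + sqrt(2)*h - 4*sqrt(2))^2)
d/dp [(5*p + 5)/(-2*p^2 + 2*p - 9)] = 5*(2*p^2 + 4*p - 11)/(4*p^4 - 8*p^3 + 40*p^2 - 36*p + 81)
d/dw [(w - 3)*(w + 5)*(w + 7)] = 3*w^2 + 18*w - 1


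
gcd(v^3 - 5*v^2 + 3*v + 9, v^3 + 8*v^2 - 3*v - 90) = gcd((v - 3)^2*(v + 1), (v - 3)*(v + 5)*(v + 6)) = v - 3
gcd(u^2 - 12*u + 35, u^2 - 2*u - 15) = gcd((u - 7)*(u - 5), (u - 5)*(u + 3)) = u - 5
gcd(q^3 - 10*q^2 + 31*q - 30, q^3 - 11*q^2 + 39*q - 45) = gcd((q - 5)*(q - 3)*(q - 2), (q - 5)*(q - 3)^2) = q^2 - 8*q + 15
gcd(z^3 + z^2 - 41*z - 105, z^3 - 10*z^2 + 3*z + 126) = z^2 - 4*z - 21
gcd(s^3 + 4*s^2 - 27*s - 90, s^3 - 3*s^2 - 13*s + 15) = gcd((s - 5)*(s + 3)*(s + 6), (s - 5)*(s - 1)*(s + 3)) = s^2 - 2*s - 15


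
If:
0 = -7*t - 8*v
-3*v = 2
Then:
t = 16/21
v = -2/3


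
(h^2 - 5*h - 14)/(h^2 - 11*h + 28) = (h + 2)/(h - 4)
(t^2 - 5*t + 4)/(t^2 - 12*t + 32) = (t - 1)/(t - 8)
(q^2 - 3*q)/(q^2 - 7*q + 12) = q/(q - 4)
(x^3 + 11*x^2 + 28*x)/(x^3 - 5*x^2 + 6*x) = (x^2 + 11*x + 28)/(x^2 - 5*x + 6)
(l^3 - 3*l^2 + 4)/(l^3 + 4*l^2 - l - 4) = (l^2 - 4*l + 4)/(l^2 + 3*l - 4)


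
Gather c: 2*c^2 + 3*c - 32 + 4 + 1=2*c^2 + 3*c - 27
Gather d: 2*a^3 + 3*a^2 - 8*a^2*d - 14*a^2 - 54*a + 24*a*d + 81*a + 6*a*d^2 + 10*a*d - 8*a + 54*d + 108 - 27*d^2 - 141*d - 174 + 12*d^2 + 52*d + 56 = 2*a^3 - 11*a^2 + 19*a + d^2*(6*a - 15) + d*(-8*a^2 + 34*a - 35) - 10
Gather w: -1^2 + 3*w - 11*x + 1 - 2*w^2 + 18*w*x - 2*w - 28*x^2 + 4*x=-2*w^2 + w*(18*x + 1) - 28*x^2 - 7*x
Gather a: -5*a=-5*a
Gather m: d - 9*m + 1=d - 9*m + 1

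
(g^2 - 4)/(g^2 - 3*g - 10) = (g - 2)/(g - 5)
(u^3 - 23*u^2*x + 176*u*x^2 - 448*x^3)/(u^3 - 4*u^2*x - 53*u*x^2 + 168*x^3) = (-u^2 + 15*u*x - 56*x^2)/(-u^2 - 4*u*x + 21*x^2)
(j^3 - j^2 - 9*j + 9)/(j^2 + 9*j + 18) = (j^2 - 4*j + 3)/(j + 6)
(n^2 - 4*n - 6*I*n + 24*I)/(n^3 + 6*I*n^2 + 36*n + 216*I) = (n - 4)/(n^2 + 12*I*n - 36)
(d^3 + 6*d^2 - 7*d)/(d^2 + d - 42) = d*(d - 1)/(d - 6)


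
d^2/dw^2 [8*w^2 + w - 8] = 16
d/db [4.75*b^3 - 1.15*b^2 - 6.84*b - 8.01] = 14.25*b^2 - 2.3*b - 6.84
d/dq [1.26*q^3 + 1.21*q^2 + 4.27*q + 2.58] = 3.78*q^2 + 2.42*q + 4.27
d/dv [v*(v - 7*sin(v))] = -7*v*cos(v) + 2*v - 7*sin(v)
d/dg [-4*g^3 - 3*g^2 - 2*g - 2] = -12*g^2 - 6*g - 2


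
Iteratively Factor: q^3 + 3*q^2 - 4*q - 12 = (q - 2)*(q^2 + 5*q + 6) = (q - 2)*(q + 3)*(q + 2)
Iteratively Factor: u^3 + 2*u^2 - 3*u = (u + 3)*(u^2 - u) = u*(u + 3)*(u - 1)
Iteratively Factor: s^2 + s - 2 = (s - 1)*(s + 2)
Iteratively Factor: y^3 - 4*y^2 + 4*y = (y)*(y^2 - 4*y + 4) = y*(y - 2)*(y - 2)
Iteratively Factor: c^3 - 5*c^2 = (c)*(c^2 - 5*c) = c*(c - 5)*(c)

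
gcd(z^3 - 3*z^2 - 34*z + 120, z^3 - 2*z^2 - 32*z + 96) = z^2 + 2*z - 24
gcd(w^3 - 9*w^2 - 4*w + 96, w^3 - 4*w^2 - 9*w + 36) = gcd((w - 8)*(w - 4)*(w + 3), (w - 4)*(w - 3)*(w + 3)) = w^2 - w - 12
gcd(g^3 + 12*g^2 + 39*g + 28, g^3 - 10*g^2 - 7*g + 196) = g + 4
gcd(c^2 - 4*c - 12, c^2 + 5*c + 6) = c + 2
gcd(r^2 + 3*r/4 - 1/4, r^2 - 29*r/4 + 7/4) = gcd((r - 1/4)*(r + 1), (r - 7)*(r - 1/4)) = r - 1/4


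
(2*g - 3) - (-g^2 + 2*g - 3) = g^2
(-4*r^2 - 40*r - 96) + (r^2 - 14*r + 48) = -3*r^2 - 54*r - 48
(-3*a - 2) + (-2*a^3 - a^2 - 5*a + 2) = -2*a^3 - a^2 - 8*a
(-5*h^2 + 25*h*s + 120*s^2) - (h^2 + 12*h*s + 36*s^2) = -6*h^2 + 13*h*s + 84*s^2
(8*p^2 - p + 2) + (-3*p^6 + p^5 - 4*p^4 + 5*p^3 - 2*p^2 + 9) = -3*p^6 + p^5 - 4*p^4 + 5*p^3 + 6*p^2 - p + 11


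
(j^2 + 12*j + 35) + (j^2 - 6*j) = 2*j^2 + 6*j + 35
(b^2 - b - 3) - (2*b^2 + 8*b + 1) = -b^2 - 9*b - 4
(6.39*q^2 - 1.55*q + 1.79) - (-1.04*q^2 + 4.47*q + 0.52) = 7.43*q^2 - 6.02*q + 1.27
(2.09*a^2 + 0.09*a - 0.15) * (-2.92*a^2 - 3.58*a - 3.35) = -6.1028*a^4 - 7.745*a^3 - 6.8857*a^2 + 0.2355*a + 0.5025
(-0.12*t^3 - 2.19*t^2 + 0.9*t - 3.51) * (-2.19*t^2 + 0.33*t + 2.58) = 0.2628*t^5 + 4.7565*t^4 - 3.0033*t^3 + 2.3337*t^2 + 1.1637*t - 9.0558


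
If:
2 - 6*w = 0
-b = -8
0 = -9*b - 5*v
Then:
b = 8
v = -72/5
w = 1/3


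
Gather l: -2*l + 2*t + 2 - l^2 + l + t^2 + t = -l^2 - l + t^2 + 3*t + 2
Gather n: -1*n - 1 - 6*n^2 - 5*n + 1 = -6*n^2 - 6*n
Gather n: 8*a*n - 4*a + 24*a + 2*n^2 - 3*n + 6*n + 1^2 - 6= 20*a + 2*n^2 + n*(8*a + 3) - 5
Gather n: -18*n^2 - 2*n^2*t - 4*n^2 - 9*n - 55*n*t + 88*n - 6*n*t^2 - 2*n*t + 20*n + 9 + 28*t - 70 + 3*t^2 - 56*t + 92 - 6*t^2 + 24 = n^2*(-2*t - 22) + n*(-6*t^2 - 57*t + 99) - 3*t^2 - 28*t + 55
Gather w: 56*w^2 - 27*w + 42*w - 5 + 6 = 56*w^2 + 15*w + 1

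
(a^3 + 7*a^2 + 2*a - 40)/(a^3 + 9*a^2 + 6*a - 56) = (a + 5)/(a + 7)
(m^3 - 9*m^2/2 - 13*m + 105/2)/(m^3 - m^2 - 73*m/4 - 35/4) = 2*(m - 3)/(2*m + 1)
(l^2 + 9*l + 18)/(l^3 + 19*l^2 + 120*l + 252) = (l + 3)/(l^2 + 13*l + 42)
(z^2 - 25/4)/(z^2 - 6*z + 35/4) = (2*z + 5)/(2*z - 7)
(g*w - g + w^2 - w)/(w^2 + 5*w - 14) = (g*w - g + w^2 - w)/(w^2 + 5*w - 14)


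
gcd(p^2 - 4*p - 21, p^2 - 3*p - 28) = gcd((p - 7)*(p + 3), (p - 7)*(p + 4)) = p - 7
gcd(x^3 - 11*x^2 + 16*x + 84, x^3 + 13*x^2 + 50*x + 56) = x + 2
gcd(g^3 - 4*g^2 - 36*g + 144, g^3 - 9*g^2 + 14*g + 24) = g^2 - 10*g + 24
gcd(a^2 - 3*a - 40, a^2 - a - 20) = 1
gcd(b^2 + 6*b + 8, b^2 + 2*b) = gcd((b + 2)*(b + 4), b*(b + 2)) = b + 2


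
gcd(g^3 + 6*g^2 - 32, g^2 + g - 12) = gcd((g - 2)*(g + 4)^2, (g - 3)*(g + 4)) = g + 4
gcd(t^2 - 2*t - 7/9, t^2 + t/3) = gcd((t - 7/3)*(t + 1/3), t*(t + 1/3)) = t + 1/3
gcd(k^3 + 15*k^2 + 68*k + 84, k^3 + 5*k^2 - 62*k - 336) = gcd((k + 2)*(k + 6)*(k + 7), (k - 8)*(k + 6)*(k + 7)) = k^2 + 13*k + 42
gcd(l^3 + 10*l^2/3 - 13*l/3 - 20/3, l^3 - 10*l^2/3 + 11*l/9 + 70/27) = l - 5/3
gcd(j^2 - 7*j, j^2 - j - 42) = j - 7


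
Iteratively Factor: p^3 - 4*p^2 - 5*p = (p)*(p^2 - 4*p - 5) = p*(p + 1)*(p - 5)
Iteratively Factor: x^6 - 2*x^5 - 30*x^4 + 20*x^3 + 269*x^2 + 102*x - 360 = (x - 1)*(x^5 - x^4 - 31*x^3 - 11*x^2 + 258*x + 360) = (x - 1)*(x + 3)*(x^4 - 4*x^3 - 19*x^2 + 46*x + 120) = (x - 4)*(x - 1)*(x + 3)*(x^3 - 19*x - 30) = (x - 5)*(x - 4)*(x - 1)*(x + 3)*(x^2 + 5*x + 6) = (x - 5)*(x - 4)*(x - 1)*(x + 2)*(x + 3)*(x + 3)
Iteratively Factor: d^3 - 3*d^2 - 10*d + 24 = (d - 2)*(d^2 - d - 12) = (d - 2)*(d + 3)*(d - 4)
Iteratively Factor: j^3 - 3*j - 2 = (j - 2)*(j^2 + 2*j + 1) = (j - 2)*(j + 1)*(j + 1)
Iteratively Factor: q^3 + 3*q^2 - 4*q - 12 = (q + 2)*(q^2 + q - 6) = (q - 2)*(q + 2)*(q + 3)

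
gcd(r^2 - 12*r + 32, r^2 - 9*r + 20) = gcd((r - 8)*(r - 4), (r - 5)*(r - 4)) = r - 4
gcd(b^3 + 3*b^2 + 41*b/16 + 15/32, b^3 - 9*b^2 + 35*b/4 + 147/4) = b + 3/2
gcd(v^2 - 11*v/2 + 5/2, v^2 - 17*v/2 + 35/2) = v - 5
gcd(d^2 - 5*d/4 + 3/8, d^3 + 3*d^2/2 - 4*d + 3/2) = d - 1/2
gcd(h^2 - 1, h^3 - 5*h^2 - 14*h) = 1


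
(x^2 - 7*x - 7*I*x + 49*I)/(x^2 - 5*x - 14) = (x - 7*I)/(x + 2)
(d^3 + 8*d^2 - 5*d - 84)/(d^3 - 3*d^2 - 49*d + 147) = (d + 4)/(d - 7)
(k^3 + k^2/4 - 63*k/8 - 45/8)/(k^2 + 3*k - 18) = (8*k^2 + 26*k + 15)/(8*(k + 6))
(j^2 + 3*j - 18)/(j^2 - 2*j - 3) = (j + 6)/(j + 1)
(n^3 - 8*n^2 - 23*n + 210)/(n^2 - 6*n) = n - 2 - 35/n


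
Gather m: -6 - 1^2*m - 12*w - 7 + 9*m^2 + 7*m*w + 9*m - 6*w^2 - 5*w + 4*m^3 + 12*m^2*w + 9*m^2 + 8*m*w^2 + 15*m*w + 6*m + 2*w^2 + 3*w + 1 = 4*m^3 + m^2*(12*w + 18) + m*(8*w^2 + 22*w + 14) - 4*w^2 - 14*w - 12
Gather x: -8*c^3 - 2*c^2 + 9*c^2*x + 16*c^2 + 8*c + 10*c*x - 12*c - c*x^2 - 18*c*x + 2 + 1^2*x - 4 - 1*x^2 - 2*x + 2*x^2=-8*c^3 + 14*c^2 - 4*c + x^2*(1 - c) + x*(9*c^2 - 8*c - 1) - 2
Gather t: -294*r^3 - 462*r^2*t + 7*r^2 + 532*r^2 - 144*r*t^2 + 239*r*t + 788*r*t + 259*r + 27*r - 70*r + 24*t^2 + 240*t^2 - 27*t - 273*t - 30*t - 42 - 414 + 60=-294*r^3 + 539*r^2 + 216*r + t^2*(264 - 144*r) + t*(-462*r^2 + 1027*r - 330) - 396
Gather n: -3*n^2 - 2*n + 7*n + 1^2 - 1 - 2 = -3*n^2 + 5*n - 2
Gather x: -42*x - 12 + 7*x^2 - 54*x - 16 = 7*x^2 - 96*x - 28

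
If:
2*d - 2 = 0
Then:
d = 1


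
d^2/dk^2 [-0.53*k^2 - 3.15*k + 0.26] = -1.06000000000000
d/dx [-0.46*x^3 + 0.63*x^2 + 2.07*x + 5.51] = -1.38*x^2 + 1.26*x + 2.07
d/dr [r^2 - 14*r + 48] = 2*r - 14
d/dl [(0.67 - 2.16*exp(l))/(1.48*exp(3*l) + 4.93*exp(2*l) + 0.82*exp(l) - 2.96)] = (6.3936*exp(3*l) + 7.674*exp(2*l) - 6.6062*exp(l) + 5.8442)*exp(l)/(2.1904*exp(6*l) + 14.5928*exp(5*l) + 26.7321*exp(4*l) - 0.676400000000001*exp(3*l) - 28.5132*exp(2*l) - 4.8544*exp(l) + 8.7616)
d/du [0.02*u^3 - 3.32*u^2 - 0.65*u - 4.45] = 0.06*u^2 - 6.64*u - 0.65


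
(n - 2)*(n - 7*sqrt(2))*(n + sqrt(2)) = n^3 - 6*sqrt(2)*n^2 - 2*n^2 - 14*n + 12*sqrt(2)*n + 28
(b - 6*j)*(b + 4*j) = b^2 - 2*b*j - 24*j^2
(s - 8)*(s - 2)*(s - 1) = s^3 - 11*s^2 + 26*s - 16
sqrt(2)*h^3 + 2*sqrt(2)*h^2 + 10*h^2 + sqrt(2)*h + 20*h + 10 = (h + 1)*(h + 5*sqrt(2))*(sqrt(2)*h + sqrt(2))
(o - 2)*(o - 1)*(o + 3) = o^3 - 7*o + 6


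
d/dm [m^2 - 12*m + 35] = 2*m - 12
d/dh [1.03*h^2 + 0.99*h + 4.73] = 2.06*h + 0.99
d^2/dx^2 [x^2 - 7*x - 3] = 2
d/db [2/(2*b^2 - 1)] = -8*b/(2*b^2 - 1)^2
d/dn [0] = 0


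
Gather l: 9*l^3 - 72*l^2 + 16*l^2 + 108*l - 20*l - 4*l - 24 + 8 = 9*l^3 - 56*l^2 + 84*l - 16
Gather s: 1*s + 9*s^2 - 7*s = 9*s^2 - 6*s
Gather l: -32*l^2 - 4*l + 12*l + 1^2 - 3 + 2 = -32*l^2 + 8*l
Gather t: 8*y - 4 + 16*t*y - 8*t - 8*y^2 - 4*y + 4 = t*(16*y - 8) - 8*y^2 + 4*y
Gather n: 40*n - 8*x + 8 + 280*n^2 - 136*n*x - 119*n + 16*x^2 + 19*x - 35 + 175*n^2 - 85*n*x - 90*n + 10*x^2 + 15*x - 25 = 455*n^2 + n*(-221*x - 169) + 26*x^2 + 26*x - 52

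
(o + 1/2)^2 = o^2 + o + 1/4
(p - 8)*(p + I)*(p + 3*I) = p^3 - 8*p^2 + 4*I*p^2 - 3*p - 32*I*p + 24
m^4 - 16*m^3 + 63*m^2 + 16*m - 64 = (m - 8)^2*(m - 1)*(m + 1)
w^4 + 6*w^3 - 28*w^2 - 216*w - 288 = (w - 6)*(w + 2)*(w + 4)*(w + 6)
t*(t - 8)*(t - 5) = t^3 - 13*t^2 + 40*t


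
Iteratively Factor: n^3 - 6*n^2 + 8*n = (n)*(n^2 - 6*n + 8) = n*(n - 2)*(n - 4)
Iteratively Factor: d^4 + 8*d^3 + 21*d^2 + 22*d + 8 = (d + 2)*(d^3 + 6*d^2 + 9*d + 4) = (d + 1)*(d + 2)*(d^2 + 5*d + 4) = (d + 1)*(d + 2)*(d + 4)*(d + 1)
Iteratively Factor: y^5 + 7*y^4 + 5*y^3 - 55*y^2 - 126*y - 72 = (y + 4)*(y^4 + 3*y^3 - 7*y^2 - 27*y - 18) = (y + 1)*(y + 4)*(y^3 + 2*y^2 - 9*y - 18) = (y + 1)*(y + 2)*(y + 4)*(y^2 - 9) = (y - 3)*(y + 1)*(y + 2)*(y + 4)*(y + 3)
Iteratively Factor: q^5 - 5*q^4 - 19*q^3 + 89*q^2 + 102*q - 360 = (q - 5)*(q^4 - 19*q^2 - 6*q + 72) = (q - 5)*(q + 3)*(q^3 - 3*q^2 - 10*q + 24) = (q - 5)*(q + 3)^2*(q^2 - 6*q + 8) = (q - 5)*(q - 4)*(q + 3)^2*(q - 2)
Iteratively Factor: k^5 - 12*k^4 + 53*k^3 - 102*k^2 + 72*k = (k - 3)*(k^4 - 9*k^3 + 26*k^2 - 24*k) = (k - 3)^2*(k^3 - 6*k^2 + 8*k) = (k - 4)*(k - 3)^2*(k^2 - 2*k) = k*(k - 4)*(k - 3)^2*(k - 2)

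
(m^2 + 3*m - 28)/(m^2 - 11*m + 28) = (m + 7)/(m - 7)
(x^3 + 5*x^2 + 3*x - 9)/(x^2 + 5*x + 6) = (x^2 + 2*x - 3)/(x + 2)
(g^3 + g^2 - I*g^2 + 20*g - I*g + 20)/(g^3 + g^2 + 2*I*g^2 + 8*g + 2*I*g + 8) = (g - 5*I)/(g - 2*I)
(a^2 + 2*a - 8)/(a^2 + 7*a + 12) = (a - 2)/(a + 3)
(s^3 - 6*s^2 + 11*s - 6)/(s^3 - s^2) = 1 - 5/s + 6/s^2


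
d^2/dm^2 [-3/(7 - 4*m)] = 96/(4*m - 7)^3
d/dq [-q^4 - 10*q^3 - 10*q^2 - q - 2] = -4*q^3 - 30*q^2 - 20*q - 1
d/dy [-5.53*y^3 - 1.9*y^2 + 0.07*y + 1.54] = -16.59*y^2 - 3.8*y + 0.07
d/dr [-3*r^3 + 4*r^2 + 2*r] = -9*r^2 + 8*r + 2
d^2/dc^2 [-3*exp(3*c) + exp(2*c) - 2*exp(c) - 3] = (-27*exp(2*c) + 4*exp(c) - 2)*exp(c)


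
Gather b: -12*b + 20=20 - 12*b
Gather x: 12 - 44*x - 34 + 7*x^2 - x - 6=7*x^2 - 45*x - 28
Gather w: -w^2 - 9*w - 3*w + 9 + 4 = -w^2 - 12*w + 13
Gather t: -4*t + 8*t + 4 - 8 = 4*t - 4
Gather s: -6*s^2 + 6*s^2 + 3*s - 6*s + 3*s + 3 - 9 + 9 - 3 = 0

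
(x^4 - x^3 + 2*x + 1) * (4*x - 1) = 4*x^5 - 5*x^4 + x^3 + 8*x^2 + 2*x - 1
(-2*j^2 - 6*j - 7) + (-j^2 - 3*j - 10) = -3*j^2 - 9*j - 17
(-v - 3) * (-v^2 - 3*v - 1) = v^3 + 6*v^2 + 10*v + 3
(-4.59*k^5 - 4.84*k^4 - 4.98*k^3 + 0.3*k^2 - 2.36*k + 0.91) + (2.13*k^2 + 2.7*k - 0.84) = -4.59*k^5 - 4.84*k^4 - 4.98*k^3 + 2.43*k^2 + 0.34*k + 0.0700000000000001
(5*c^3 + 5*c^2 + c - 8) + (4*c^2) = 5*c^3 + 9*c^2 + c - 8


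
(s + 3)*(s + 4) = s^2 + 7*s + 12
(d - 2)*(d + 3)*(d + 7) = d^3 + 8*d^2 + d - 42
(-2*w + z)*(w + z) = -2*w^2 - w*z + z^2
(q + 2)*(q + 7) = q^2 + 9*q + 14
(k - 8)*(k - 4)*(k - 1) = k^3 - 13*k^2 + 44*k - 32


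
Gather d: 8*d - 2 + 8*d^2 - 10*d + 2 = 8*d^2 - 2*d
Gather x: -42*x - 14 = -42*x - 14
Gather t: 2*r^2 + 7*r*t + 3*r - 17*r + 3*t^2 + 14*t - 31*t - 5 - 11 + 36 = 2*r^2 - 14*r + 3*t^2 + t*(7*r - 17) + 20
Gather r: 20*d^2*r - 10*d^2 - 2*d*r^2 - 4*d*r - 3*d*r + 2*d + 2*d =-10*d^2 - 2*d*r^2 + 4*d + r*(20*d^2 - 7*d)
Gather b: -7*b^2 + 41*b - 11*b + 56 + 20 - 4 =-7*b^2 + 30*b + 72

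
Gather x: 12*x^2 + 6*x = 12*x^2 + 6*x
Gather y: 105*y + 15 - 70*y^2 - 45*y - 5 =-70*y^2 + 60*y + 10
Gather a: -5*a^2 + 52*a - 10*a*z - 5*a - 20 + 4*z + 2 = -5*a^2 + a*(47 - 10*z) + 4*z - 18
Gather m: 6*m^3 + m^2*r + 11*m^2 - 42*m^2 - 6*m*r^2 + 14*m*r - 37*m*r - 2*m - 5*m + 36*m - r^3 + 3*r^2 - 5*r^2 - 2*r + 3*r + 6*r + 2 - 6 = 6*m^3 + m^2*(r - 31) + m*(-6*r^2 - 23*r + 29) - r^3 - 2*r^2 + 7*r - 4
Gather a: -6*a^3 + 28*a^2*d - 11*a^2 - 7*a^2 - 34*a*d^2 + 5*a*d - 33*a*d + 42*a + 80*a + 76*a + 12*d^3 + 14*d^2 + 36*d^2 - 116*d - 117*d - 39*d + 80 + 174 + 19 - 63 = -6*a^3 + a^2*(28*d - 18) + a*(-34*d^2 - 28*d + 198) + 12*d^3 + 50*d^2 - 272*d + 210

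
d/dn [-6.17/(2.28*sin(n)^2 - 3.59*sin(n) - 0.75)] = (28.1352*sin(n) - 22.1503)*cos(n)/(-2.28*sin(n)^2 + 3.59*sin(n) + 0.75)^2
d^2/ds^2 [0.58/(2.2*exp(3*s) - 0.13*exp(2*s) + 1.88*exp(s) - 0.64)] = ((-11.484*exp(2*s) + 0.3016*exp(s) - 1.0904)*(2.2*exp(3*s) - 0.13*exp(2*s) + 1.88*exp(s) - 0.64) + 0.58*(6.6*exp(2*s) - 0.26*exp(s) + 1.88)*(13.2*exp(2*s) - 0.52*exp(s) + 3.76)*exp(s))*exp(s)/(2.2*exp(3*s) - 0.13*exp(2*s) + 1.88*exp(s) - 0.64)^3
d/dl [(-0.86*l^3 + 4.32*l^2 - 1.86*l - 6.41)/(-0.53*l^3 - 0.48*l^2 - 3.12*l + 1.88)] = (2.22044604925031e-16*l^5 + 2.7024*l^4 + 3.3948*l^3 - 29.4135*l^2 + 10.0896*l - 23.496)/(0.2809*l^6 + 0.5088*l^5 + 3.5376*l^4 + 1.0024*l^3 + 7.9296*l^2 - 11.7312*l + 3.5344)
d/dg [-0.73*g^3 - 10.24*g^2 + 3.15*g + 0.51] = -2.19*g^2 - 20.48*g + 3.15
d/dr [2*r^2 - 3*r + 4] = 4*r - 3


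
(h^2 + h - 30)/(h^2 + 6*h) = (h - 5)/h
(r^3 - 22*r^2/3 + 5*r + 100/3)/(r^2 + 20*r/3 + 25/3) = (r^2 - 9*r + 20)/(r + 5)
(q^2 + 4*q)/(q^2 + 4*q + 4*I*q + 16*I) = q/(q + 4*I)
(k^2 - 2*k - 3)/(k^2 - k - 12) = (-k^2 + 2*k + 3)/(-k^2 + k + 12)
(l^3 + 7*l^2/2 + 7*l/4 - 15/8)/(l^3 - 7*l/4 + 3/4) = (l + 5/2)/(l - 1)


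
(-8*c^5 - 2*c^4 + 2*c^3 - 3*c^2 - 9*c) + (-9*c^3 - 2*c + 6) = -8*c^5 - 2*c^4 - 7*c^3 - 3*c^2 - 11*c + 6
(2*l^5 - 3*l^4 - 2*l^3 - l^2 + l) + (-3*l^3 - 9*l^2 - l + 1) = 2*l^5 - 3*l^4 - 5*l^3 - 10*l^2 + 1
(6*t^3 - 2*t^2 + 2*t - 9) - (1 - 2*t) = 6*t^3 - 2*t^2 + 4*t - 10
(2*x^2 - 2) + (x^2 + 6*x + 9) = 3*x^2 + 6*x + 7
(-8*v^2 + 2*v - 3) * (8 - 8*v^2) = 64*v^4 - 16*v^3 - 40*v^2 + 16*v - 24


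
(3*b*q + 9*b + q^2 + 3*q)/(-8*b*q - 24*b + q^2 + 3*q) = (3*b + q)/(-8*b + q)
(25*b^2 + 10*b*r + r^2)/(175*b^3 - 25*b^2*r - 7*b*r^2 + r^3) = (5*b + r)/(35*b^2 - 12*b*r + r^2)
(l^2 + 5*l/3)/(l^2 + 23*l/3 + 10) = l/(l + 6)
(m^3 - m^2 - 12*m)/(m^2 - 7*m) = (m^2 - m - 12)/(m - 7)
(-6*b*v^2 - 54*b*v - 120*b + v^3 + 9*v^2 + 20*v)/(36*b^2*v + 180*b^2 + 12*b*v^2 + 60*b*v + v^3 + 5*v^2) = (-6*b*v - 24*b + v^2 + 4*v)/(36*b^2 + 12*b*v + v^2)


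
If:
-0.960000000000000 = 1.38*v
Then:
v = -0.70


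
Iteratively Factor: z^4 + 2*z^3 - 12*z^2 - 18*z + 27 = (z + 3)*(z^3 - z^2 - 9*z + 9) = (z - 1)*(z + 3)*(z^2 - 9) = (z - 1)*(z + 3)^2*(z - 3)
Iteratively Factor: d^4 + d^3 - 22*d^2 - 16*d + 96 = (d - 2)*(d^3 + 3*d^2 - 16*d - 48) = (d - 4)*(d - 2)*(d^2 + 7*d + 12) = (d - 4)*(d - 2)*(d + 3)*(d + 4)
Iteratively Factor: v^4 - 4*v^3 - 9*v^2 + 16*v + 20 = (v - 5)*(v^3 + v^2 - 4*v - 4) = (v - 5)*(v + 2)*(v^2 - v - 2) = (v - 5)*(v + 1)*(v + 2)*(v - 2)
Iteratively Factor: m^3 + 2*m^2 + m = (m)*(m^2 + 2*m + 1) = m*(m + 1)*(m + 1)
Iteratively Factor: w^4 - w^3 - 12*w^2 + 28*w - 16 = (w - 2)*(w^3 + w^2 - 10*w + 8) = (w - 2)^2*(w^2 + 3*w - 4) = (w - 2)^2*(w - 1)*(w + 4)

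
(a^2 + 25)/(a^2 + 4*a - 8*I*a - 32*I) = (a^2 + 25)/(a^2 + a*(4 - 8*I) - 32*I)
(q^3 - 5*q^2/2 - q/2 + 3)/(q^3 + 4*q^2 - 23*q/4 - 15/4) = 2*(q^2 - q - 2)/(2*q^2 + 11*q + 5)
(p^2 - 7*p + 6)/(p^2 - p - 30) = (p - 1)/(p + 5)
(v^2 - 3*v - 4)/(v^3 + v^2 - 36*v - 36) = (v - 4)/(v^2 - 36)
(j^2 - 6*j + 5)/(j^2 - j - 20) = (j - 1)/(j + 4)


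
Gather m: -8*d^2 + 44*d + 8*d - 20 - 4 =-8*d^2 + 52*d - 24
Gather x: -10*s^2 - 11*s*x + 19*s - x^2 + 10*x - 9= -10*s^2 + 19*s - x^2 + x*(10 - 11*s) - 9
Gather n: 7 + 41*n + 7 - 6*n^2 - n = -6*n^2 + 40*n + 14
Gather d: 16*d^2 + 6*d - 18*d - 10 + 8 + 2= 16*d^2 - 12*d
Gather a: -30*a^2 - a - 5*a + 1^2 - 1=-30*a^2 - 6*a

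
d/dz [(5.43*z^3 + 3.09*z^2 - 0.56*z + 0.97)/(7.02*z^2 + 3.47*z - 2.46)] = (38.1186*z^4 + 37.6842*z^3 - 25.4199*z^2 - 28.8216*z - 1.9883)/(49.2804*z^4 + 48.7188*z^3 - 22.4975*z^2 - 17.0724*z + 6.0516)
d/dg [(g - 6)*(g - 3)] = 2*g - 9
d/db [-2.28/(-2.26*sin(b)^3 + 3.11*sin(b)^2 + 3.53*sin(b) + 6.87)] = (-15.4584*sin(b)^2 + 14.1816*sin(b) + 8.0484)*cos(b)/(-2.26*sin(b)^3 + 3.11*sin(b)^2 + 3.53*sin(b) + 6.87)^2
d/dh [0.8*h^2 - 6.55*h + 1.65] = 1.6*h - 6.55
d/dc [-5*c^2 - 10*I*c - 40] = -10*c - 10*I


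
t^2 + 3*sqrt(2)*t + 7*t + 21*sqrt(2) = (t + 7)*(t + 3*sqrt(2))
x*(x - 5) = x^2 - 5*x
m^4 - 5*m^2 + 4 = (m - 2)*(m - 1)*(m + 1)*(m + 2)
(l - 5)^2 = l^2 - 10*l + 25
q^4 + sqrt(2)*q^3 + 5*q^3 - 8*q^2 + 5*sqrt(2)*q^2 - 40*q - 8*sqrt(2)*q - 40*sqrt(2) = (q + 5)*(q - 2*sqrt(2))*(q + sqrt(2))*(q + 2*sqrt(2))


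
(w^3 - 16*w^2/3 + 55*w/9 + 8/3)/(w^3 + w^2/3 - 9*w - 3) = (w - 8/3)/(w + 3)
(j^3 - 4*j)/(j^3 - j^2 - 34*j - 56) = j*(j - 2)/(j^2 - 3*j - 28)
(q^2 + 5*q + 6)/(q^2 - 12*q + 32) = (q^2 + 5*q + 6)/(q^2 - 12*q + 32)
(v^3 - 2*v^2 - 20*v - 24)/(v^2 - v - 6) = (v^2 - 4*v - 12)/(v - 3)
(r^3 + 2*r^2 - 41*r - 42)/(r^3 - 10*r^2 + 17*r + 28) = (r^2 + r - 42)/(r^2 - 11*r + 28)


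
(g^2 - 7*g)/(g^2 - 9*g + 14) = g/(g - 2)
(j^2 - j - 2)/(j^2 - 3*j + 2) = (j + 1)/(j - 1)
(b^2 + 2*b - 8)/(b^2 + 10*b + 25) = (b^2 + 2*b - 8)/(b^2 + 10*b + 25)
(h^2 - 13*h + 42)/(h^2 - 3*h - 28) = (h - 6)/(h + 4)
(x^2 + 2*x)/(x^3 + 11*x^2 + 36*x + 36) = x/(x^2 + 9*x + 18)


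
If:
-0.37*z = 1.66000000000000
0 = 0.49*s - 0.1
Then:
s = 0.20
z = -4.49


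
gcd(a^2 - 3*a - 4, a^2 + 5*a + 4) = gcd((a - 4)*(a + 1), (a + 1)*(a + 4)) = a + 1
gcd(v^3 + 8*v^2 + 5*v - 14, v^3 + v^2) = 1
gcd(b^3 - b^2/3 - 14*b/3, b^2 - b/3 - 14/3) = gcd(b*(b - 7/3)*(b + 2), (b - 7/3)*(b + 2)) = b^2 - b/3 - 14/3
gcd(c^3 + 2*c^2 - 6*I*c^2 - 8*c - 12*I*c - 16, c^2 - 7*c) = 1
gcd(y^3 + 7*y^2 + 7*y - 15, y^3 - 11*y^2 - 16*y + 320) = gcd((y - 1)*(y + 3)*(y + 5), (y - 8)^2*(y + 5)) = y + 5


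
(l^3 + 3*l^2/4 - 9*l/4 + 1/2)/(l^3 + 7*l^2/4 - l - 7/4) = (4*l^2 + 7*l - 2)/(4*l^2 + 11*l + 7)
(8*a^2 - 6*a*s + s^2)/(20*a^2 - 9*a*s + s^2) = (-2*a + s)/(-5*a + s)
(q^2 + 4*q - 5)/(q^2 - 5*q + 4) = (q + 5)/(q - 4)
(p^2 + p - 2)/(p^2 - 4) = (p - 1)/(p - 2)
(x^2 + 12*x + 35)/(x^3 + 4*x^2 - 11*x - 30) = (x + 7)/(x^2 - x - 6)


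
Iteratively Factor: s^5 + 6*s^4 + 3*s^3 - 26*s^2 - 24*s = (s + 4)*(s^4 + 2*s^3 - 5*s^2 - 6*s) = s*(s + 4)*(s^3 + 2*s^2 - 5*s - 6) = s*(s + 3)*(s + 4)*(s^2 - s - 2) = s*(s + 1)*(s + 3)*(s + 4)*(s - 2)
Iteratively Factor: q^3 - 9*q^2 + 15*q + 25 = (q + 1)*(q^2 - 10*q + 25) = (q - 5)*(q + 1)*(q - 5)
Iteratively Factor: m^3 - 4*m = (m + 2)*(m^2 - 2*m) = m*(m + 2)*(m - 2)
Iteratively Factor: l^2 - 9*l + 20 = (l - 4)*(l - 5)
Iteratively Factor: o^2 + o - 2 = (o - 1)*(o + 2)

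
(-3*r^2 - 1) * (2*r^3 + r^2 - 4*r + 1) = -6*r^5 - 3*r^4 + 10*r^3 - 4*r^2 + 4*r - 1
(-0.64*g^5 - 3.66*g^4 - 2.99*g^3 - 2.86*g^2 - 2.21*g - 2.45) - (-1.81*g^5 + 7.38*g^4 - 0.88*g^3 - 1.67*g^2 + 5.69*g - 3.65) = 1.17*g^5 - 11.04*g^4 - 2.11*g^3 - 1.19*g^2 - 7.9*g + 1.2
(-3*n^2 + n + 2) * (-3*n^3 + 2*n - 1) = 9*n^5 - 3*n^4 - 12*n^3 + 5*n^2 + 3*n - 2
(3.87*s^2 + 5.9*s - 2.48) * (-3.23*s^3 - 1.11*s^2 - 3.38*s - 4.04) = -12.5001*s^5 - 23.3527*s^4 - 11.6192*s^3 - 32.824*s^2 - 15.4536*s + 10.0192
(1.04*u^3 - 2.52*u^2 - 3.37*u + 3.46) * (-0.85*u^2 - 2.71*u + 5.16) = -0.884*u^5 - 0.6764*u^4 + 15.0601*u^3 - 6.8115*u^2 - 26.7658*u + 17.8536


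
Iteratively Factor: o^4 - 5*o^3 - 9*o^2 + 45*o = (o - 5)*(o^3 - 9*o) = o*(o - 5)*(o^2 - 9) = o*(o - 5)*(o + 3)*(o - 3)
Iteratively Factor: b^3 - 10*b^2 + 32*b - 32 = (b - 2)*(b^2 - 8*b + 16) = (b - 4)*(b - 2)*(b - 4)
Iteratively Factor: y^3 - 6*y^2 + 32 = (y - 4)*(y^2 - 2*y - 8) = (y - 4)^2*(y + 2)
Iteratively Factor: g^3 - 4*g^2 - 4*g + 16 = (g + 2)*(g^2 - 6*g + 8) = (g - 4)*(g + 2)*(g - 2)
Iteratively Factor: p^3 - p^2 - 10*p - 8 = (p + 2)*(p^2 - 3*p - 4) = (p - 4)*(p + 2)*(p + 1)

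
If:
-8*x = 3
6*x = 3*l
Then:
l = -3/4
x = -3/8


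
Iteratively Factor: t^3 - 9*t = (t - 3)*(t^2 + 3*t) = (t - 3)*(t + 3)*(t)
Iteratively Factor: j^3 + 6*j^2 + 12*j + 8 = (j + 2)*(j^2 + 4*j + 4) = (j + 2)^2*(j + 2)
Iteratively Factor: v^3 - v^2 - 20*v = (v)*(v^2 - v - 20) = v*(v - 5)*(v + 4)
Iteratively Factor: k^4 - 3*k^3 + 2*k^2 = (k)*(k^3 - 3*k^2 + 2*k) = k^2*(k^2 - 3*k + 2) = k^2*(k - 2)*(k - 1)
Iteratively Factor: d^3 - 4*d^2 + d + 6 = (d - 2)*(d^2 - 2*d - 3) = (d - 3)*(d - 2)*(d + 1)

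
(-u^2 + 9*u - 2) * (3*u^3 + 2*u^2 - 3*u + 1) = -3*u^5 + 25*u^4 + 15*u^3 - 32*u^2 + 15*u - 2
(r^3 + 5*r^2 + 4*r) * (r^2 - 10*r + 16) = r^5 - 5*r^4 - 30*r^3 + 40*r^2 + 64*r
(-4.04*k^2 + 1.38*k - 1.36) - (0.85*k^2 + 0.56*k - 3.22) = -4.89*k^2 + 0.82*k + 1.86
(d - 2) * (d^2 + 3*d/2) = d^3 - d^2/2 - 3*d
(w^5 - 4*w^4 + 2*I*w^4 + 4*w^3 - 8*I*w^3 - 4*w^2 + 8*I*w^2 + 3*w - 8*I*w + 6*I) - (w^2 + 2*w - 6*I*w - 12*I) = w^5 - 4*w^4 + 2*I*w^4 + 4*w^3 - 8*I*w^3 - 5*w^2 + 8*I*w^2 + w - 2*I*w + 18*I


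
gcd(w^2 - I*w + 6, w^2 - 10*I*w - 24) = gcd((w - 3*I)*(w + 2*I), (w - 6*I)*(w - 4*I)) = 1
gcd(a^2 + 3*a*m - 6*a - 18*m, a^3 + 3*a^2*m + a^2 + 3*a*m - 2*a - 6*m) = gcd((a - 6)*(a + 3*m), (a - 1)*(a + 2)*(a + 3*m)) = a + 3*m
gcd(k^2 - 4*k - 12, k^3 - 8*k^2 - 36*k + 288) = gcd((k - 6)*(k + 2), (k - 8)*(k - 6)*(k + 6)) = k - 6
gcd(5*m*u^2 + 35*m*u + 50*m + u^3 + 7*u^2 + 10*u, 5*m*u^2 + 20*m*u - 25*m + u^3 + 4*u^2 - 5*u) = 5*m*u + 25*m + u^2 + 5*u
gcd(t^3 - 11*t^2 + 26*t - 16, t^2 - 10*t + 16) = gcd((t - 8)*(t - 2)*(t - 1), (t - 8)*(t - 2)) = t^2 - 10*t + 16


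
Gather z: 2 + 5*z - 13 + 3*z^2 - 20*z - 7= 3*z^2 - 15*z - 18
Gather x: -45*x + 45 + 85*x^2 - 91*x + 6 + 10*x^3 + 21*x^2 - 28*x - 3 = 10*x^3 + 106*x^2 - 164*x + 48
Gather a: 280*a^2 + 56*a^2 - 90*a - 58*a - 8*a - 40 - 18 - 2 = 336*a^2 - 156*a - 60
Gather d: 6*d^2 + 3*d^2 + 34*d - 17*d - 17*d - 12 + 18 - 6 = 9*d^2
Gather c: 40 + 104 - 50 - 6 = 88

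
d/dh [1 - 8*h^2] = -16*h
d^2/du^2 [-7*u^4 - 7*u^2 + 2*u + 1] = -84*u^2 - 14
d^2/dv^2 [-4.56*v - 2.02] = 0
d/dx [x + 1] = 1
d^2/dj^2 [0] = 0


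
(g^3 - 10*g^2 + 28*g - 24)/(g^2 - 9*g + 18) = (g^2 - 4*g + 4)/(g - 3)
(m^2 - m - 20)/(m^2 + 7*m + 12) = (m - 5)/(m + 3)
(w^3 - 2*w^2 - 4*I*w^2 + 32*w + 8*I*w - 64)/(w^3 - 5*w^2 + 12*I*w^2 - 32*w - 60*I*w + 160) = (w^2 + w*(-2 - 8*I) + 16*I)/(w^2 + w*(-5 + 8*I) - 40*I)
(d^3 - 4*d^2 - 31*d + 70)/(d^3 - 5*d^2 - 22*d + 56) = (d + 5)/(d + 4)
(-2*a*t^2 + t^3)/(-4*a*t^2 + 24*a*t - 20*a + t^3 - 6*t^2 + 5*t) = t^2*(2*a - t)/(4*a*t^2 - 24*a*t + 20*a - t^3 + 6*t^2 - 5*t)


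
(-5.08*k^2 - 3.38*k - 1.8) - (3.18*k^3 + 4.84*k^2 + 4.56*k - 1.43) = -3.18*k^3 - 9.92*k^2 - 7.94*k - 0.37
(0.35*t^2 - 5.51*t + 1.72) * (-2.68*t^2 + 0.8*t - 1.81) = -0.938*t^4 + 15.0468*t^3 - 9.6511*t^2 + 11.3491*t - 3.1132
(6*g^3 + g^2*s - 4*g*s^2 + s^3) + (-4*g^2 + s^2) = 6*g^3 + g^2*s - 4*g^2 - 4*g*s^2 + s^3 + s^2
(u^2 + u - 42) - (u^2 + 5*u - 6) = -4*u - 36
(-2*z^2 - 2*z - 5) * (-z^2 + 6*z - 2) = 2*z^4 - 10*z^3 - 3*z^2 - 26*z + 10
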